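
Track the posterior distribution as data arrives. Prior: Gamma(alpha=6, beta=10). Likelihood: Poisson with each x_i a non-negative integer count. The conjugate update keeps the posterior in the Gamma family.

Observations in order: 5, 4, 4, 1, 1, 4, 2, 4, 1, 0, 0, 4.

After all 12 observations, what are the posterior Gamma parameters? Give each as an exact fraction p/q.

obs 1: x=5 → posterior Gamma(11, 11)
obs 2: x=4 → posterior Gamma(15, 12)
obs 3: x=4 → posterior Gamma(19, 13)
obs 4: x=1 → posterior Gamma(20, 14)
obs 5: x=1 → posterior Gamma(21, 15)
obs 6: x=4 → posterior Gamma(25, 16)
obs 7: x=2 → posterior Gamma(27, 17)
obs 8: x=4 → posterior Gamma(31, 18)
obs 9: x=1 → posterior Gamma(32, 19)
obs 10: x=0 → posterior Gamma(32, 20)
obs 11: x=0 → posterior Gamma(32, 21)
obs 12: x=4 → posterior Gamma(36, 22)

alpha=36, beta=22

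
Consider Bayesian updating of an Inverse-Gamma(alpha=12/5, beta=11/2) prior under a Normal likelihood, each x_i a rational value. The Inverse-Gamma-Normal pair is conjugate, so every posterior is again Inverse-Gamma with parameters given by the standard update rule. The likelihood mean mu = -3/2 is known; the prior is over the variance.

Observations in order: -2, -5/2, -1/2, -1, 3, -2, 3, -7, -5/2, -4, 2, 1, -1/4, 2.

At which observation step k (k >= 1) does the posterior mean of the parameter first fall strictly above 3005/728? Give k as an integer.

obs 1: x=-2 → posterior Inverse-Gamma(29/10, 45/8)
obs 2: x=-5/2 → posterior Inverse-Gamma(17/5, 49/8)
obs 3: x=-1/2 → posterior Inverse-Gamma(39/10, 53/8)
obs 4: x=-1 → posterior Inverse-Gamma(22/5, 27/4)
obs 5: x=3 → posterior Inverse-Gamma(49/10, 135/8)
obs 6: x=-2 → posterior Inverse-Gamma(27/5, 17)
obs 7: x=3 → posterior Inverse-Gamma(59/10, 217/8)
obs 8: x=-7 → posterior Inverse-Gamma(32/5, 169/4)
obs 9: x=-5/2 → posterior Inverse-Gamma(69/10, 171/4)
obs 10: x=-4 → posterior Inverse-Gamma(37/5, 367/8)
obs 11: x=2 → posterior Inverse-Gamma(79/10, 52)
obs 12: x=1 → posterior Inverse-Gamma(42/5, 441/8)
obs 13: x=-1/4 → posterior Inverse-Gamma(89/10, 1789/32)
obs 14: x=2 → posterior Inverse-Gamma(47/5, 1985/32)

k = 5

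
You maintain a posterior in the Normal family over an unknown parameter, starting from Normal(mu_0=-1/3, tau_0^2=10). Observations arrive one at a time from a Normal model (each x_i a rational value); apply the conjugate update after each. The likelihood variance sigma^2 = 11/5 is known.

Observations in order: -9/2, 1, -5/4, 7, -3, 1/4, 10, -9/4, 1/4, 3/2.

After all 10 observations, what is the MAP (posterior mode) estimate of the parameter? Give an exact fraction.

1339/1533

obs 1: x=-9/2 → posterior Normal(-686/183, 110/61)
obs 2: x=1 → posterior Normal(-536/333, 110/111)
obs 3: x=-5/4 → posterior Normal(-1447/966, 110/161)
obs 4: x=7 → posterior Normal(653/1266, 110/211)
obs 5: x=-3 → posterior Normal(-247/1566, 110/261)
obs 6: x=1/4 → posterior Normal(-86/933, 110/311)
obs 7: x=10 → posterior Normal(1414/1083, 110/361)
obs 8: x=-9/4 → posterior Normal(2153/2466, 110/411)
obs 9: x=1/4 → posterior Normal(1114/1383, 110/461)
obs 10: x=3/2 → posterior Normal(1339/1533, 110/511)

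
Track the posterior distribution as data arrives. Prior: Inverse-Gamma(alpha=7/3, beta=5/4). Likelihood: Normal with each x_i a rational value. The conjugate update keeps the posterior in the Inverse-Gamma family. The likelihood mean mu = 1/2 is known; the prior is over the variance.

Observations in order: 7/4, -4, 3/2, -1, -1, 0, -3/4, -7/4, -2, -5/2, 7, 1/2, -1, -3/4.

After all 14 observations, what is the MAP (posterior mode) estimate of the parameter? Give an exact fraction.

147/31

obs 1: x=7/4 → posterior Inverse-Gamma(17/6, 65/32)
obs 2: x=-4 → posterior Inverse-Gamma(10/3, 389/32)
obs 3: x=3/2 → posterior Inverse-Gamma(23/6, 405/32)
obs 4: x=-1 → posterior Inverse-Gamma(13/3, 441/32)
obs 5: x=-1 → posterior Inverse-Gamma(29/6, 477/32)
obs 6: x=0 → posterior Inverse-Gamma(16/3, 481/32)
obs 7: x=-3/4 → posterior Inverse-Gamma(35/6, 253/16)
obs 8: x=-7/4 → posterior Inverse-Gamma(19/3, 587/32)
obs 9: x=-2 → posterior Inverse-Gamma(41/6, 687/32)
obs 10: x=-5/2 → posterior Inverse-Gamma(22/3, 831/32)
obs 11: x=7 → posterior Inverse-Gamma(47/6, 1507/32)
obs 12: x=1/2 → posterior Inverse-Gamma(25/3, 1507/32)
obs 13: x=-1 → posterior Inverse-Gamma(53/6, 1543/32)
obs 14: x=-3/4 → posterior Inverse-Gamma(28/3, 49)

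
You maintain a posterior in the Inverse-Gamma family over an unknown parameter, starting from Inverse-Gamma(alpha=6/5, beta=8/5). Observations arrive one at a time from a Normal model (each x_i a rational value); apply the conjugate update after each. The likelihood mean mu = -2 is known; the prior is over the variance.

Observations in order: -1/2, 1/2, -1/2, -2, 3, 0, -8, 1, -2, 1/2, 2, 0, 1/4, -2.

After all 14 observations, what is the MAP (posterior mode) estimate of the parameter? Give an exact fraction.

9541/1472

obs 1: x=-1/2 → posterior Inverse-Gamma(17/10, 109/40)
obs 2: x=1/2 → posterior Inverse-Gamma(11/5, 117/20)
obs 3: x=-1/2 → posterior Inverse-Gamma(27/10, 279/40)
obs 4: x=-2 → posterior Inverse-Gamma(16/5, 279/40)
obs 5: x=3 → posterior Inverse-Gamma(37/10, 779/40)
obs 6: x=0 → posterior Inverse-Gamma(21/5, 859/40)
obs 7: x=-8 → posterior Inverse-Gamma(47/10, 1579/40)
obs 8: x=1 → posterior Inverse-Gamma(26/5, 1759/40)
obs 9: x=-2 → posterior Inverse-Gamma(57/10, 1759/40)
obs 10: x=1/2 → posterior Inverse-Gamma(31/5, 471/10)
obs 11: x=2 → posterior Inverse-Gamma(67/10, 551/10)
obs 12: x=0 → posterior Inverse-Gamma(36/5, 571/10)
obs 13: x=1/4 → posterior Inverse-Gamma(77/10, 9541/160)
obs 14: x=-2 → posterior Inverse-Gamma(41/5, 9541/160)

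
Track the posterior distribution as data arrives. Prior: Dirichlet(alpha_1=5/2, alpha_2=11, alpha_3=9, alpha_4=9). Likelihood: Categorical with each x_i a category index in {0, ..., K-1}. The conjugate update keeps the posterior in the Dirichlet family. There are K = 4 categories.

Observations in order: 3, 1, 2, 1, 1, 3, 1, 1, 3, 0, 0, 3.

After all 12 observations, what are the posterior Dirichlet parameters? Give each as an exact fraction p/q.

obs 1: x=3 → posterior Dirichlet(5/2, 11, 9, 10)
obs 2: x=1 → posterior Dirichlet(5/2, 12, 9, 10)
obs 3: x=2 → posterior Dirichlet(5/2, 12, 10, 10)
obs 4: x=1 → posterior Dirichlet(5/2, 13, 10, 10)
obs 5: x=1 → posterior Dirichlet(5/2, 14, 10, 10)
obs 6: x=3 → posterior Dirichlet(5/2, 14, 10, 11)
obs 7: x=1 → posterior Dirichlet(5/2, 15, 10, 11)
obs 8: x=1 → posterior Dirichlet(5/2, 16, 10, 11)
obs 9: x=3 → posterior Dirichlet(5/2, 16, 10, 12)
obs 10: x=0 → posterior Dirichlet(7/2, 16, 10, 12)
obs 11: x=0 → posterior Dirichlet(9/2, 16, 10, 12)
obs 12: x=3 → posterior Dirichlet(9/2, 16, 10, 13)

alpha_1=9/2, alpha_2=16, alpha_3=10, alpha_4=13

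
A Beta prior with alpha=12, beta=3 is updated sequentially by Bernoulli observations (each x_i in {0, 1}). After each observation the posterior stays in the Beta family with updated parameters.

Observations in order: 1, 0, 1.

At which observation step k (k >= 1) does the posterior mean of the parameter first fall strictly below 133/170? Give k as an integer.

k = 2

obs 1: x=1 → posterior Beta(13, 3)
obs 2: x=0 → posterior Beta(13, 4)
obs 3: x=1 → posterior Beta(14, 4)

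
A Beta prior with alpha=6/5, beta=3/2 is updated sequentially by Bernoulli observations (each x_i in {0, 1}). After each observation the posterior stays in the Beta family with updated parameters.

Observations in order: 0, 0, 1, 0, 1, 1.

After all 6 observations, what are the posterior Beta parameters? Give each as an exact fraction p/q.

obs 1: x=0 → posterior Beta(6/5, 5/2)
obs 2: x=0 → posterior Beta(6/5, 7/2)
obs 3: x=1 → posterior Beta(11/5, 7/2)
obs 4: x=0 → posterior Beta(11/5, 9/2)
obs 5: x=1 → posterior Beta(16/5, 9/2)
obs 6: x=1 → posterior Beta(21/5, 9/2)

alpha=21/5, beta=9/2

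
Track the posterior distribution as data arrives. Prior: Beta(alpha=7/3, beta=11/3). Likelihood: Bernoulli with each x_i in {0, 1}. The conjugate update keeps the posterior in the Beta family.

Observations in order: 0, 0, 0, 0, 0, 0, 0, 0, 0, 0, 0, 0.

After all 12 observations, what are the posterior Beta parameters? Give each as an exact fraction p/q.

obs 1: x=0 → posterior Beta(7/3, 14/3)
obs 2: x=0 → posterior Beta(7/3, 17/3)
obs 3: x=0 → posterior Beta(7/3, 20/3)
obs 4: x=0 → posterior Beta(7/3, 23/3)
obs 5: x=0 → posterior Beta(7/3, 26/3)
obs 6: x=0 → posterior Beta(7/3, 29/3)
obs 7: x=0 → posterior Beta(7/3, 32/3)
obs 8: x=0 → posterior Beta(7/3, 35/3)
obs 9: x=0 → posterior Beta(7/3, 38/3)
obs 10: x=0 → posterior Beta(7/3, 41/3)
obs 11: x=0 → posterior Beta(7/3, 44/3)
obs 12: x=0 → posterior Beta(7/3, 47/3)

alpha=7/3, beta=47/3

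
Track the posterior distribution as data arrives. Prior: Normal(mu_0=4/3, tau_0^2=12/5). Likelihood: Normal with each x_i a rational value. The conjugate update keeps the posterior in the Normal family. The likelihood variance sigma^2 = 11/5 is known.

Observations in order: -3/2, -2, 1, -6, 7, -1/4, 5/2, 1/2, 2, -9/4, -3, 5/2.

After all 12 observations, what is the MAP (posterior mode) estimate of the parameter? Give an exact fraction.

obs 1: x=-3/2 → posterior Normal(-10/69, 132/115)
obs 2: x=-2 → posterior Normal(-82/105, 132/175)
obs 3: x=1 → posterior Normal(-46/141, 132/235)
obs 4: x=-6 → posterior Normal(-262/177, 132/295)
obs 5: x=7 → posterior Normal(-10/213, 132/355)
obs 6: x=-1/4 → posterior Normal(-19/249, 132/415)
obs 7: x=5/2 → posterior Normal(71/285, 132/475)
obs 8: x=1/2 → posterior Normal(89/321, 132/535)
obs 9: x=2 → posterior Normal(23/51, 132/595)
obs 10: x=-9/4 → posterior Normal(80/393, 132/655)
obs 11: x=-3 → posterior Normal(-28/429, 12/65)
obs 12: x=5/2 → posterior Normal(2/15, 132/775)

2/15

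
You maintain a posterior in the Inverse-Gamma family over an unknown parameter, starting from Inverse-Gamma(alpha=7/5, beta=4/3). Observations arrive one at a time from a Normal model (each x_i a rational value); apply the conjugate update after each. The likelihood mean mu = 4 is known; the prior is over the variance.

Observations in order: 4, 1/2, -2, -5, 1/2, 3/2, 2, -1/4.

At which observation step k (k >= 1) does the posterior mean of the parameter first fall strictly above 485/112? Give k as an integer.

obs 1: x=4 → posterior Inverse-Gamma(19/10, 4/3)
obs 2: x=1/2 → posterior Inverse-Gamma(12/5, 179/24)
obs 3: x=-2 → posterior Inverse-Gamma(29/10, 611/24)
obs 4: x=-5 → posterior Inverse-Gamma(17/5, 1583/24)
obs 5: x=1/2 → posterior Inverse-Gamma(39/10, 865/12)
obs 6: x=3/2 → posterior Inverse-Gamma(22/5, 1805/24)
obs 7: x=2 → posterior Inverse-Gamma(49/10, 1853/24)
obs 8: x=-1/4 → posterior Inverse-Gamma(27/5, 8279/96)

k = 2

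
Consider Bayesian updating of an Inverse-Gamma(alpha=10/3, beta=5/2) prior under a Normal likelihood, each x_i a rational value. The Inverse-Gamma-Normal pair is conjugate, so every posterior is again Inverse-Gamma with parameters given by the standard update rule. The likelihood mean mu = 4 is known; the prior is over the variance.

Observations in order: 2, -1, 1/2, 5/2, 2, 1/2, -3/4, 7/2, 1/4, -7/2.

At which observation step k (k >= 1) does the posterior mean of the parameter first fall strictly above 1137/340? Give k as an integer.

k = 2

obs 1: x=2 → posterior Inverse-Gamma(23/6, 9/2)
obs 2: x=-1 → posterior Inverse-Gamma(13/3, 17)
obs 3: x=1/2 → posterior Inverse-Gamma(29/6, 185/8)
obs 4: x=5/2 → posterior Inverse-Gamma(16/3, 97/4)
obs 5: x=2 → posterior Inverse-Gamma(35/6, 105/4)
obs 6: x=1/2 → posterior Inverse-Gamma(19/3, 259/8)
obs 7: x=-3/4 → posterior Inverse-Gamma(41/6, 1397/32)
obs 8: x=7/2 → posterior Inverse-Gamma(22/3, 1401/32)
obs 9: x=1/4 → posterior Inverse-Gamma(47/6, 813/16)
obs 10: x=-7/2 → posterior Inverse-Gamma(25/3, 1263/16)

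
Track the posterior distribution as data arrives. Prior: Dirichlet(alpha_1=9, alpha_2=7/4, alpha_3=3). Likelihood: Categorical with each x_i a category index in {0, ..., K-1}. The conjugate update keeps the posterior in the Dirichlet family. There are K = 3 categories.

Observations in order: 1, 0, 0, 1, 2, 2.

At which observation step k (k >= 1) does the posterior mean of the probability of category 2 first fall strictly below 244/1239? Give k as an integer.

obs 1: x=1 → posterior Dirichlet(9, 11/4, 3)
obs 2: x=0 → posterior Dirichlet(10, 11/4, 3)
obs 3: x=0 → posterior Dirichlet(11, 11/4, 3)
obs 4: x=1 → posterior Dirichlet(11, 15/4, 3)
obs 5: x=2 → posterior Dirichlet(11, 15/4, 4)
obs 6: x=2 → posterior Dirichlet(11, 15/4, 5)

k = 2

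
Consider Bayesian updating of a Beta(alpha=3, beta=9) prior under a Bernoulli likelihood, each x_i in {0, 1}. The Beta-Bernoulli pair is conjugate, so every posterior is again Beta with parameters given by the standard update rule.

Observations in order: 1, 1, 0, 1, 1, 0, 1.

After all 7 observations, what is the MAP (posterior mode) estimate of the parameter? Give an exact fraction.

7/17

obs 1: x=1 → posterior Beta(4, 9)
obs 2: x=1 → posterior Beta(5, 9)
obs 3: x=0 → posterior Beta(5, 10)
obs 4: x=1 → posterior Beta(6, 10)
obs 5: x=1 → posterior Beta(7, 10)
obs 6: x=0 → posterior Beta(7, 11)
obs 7: x=1 → posterior Beta(8, 11)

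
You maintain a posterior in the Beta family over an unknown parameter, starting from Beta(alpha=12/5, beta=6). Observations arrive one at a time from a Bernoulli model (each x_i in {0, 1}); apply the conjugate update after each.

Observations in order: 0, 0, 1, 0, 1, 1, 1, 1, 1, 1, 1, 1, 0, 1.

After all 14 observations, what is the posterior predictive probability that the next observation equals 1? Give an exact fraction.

obs 1: x=0 → posterior Beta(12/5, 7)
obs 2: x=0 → posterior Beta(12/5, 8)
obs 3: x=1 → posterior Beta(17/5, 8)
obs 4: x=0 → posterior Beta(17/5, 9)
obs 5: x=1 → posterior Beta(22/5, 9)
obs 6: x=1 → posterior Beta(27/5, 9)
obs 7: x=1 → posterior Beta(32/5, 9)
obs 8: x=1 → posterior Beta(37/5, 9)
obs 9: x=1 → posterior Beta(42/5, 9)
obs 10: x=1 → posterior Beta(47/5, 9)
obs 11: x=1 → posterior Beta(52/5, 9)
obs 12: x=1 → posterior Beta(57/5, 9)
obs 13: x=0 → posterior Beta(57/5, 10)
obs 14: x=1 → posterior Beta(62/5, 10)

31/56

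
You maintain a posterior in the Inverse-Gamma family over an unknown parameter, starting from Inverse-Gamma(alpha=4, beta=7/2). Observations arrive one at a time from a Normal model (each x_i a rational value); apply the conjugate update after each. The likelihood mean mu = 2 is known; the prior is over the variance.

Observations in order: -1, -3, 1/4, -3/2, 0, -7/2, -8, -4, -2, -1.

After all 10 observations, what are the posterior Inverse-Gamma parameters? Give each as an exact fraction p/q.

alpha=9, beta=4025/32

obs 1: x=-1 → posterior Inverse-Gamma(9/2, 8)
obs 2: x=-3 → posterior Inverse-Gamma(5, 41/2)
obs 3: x=1/4 → posterior Inverse-Gamma(11/2, 705/32)
obs 4: x=-3/2 → posterior Inverse-Gamma(6, 901/32)
obs 5: x=0 → posterior Inverse-Gamma(13/2, 965/32)
obs 6: x=-7/2 → posterior Inverse-Gamma(7, 1449/32)
obs 7: x=-8 → posterior Inverse-Gamma(15/2, 3049/32)
obs 8: x=-4 → posterior Inverse-Gamma(8, 3625/32)
obs 9: x=-2 → posterior Inverse-Gamma(17/2, 3881/32)
obs 10: x=-1 → posterior Inverse-Gamma(9, 4025/32)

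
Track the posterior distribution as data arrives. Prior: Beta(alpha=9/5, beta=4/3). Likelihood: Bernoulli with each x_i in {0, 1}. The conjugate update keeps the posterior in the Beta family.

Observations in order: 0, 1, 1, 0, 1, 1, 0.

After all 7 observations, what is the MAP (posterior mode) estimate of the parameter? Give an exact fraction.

36/61

obs 1: x=0 → posterior Beta(9/5, 7/3)
obs 2: x=1 → posterior Beta(14/5, 7/3)
obs 3: x=1 → posterior Beta(19/5, 7/3)
obs 4: x=0 → posterior Beta(19/5, 10/3)
obs 5: x=1 → posterior Beta(24/5, 10/3)
obs 6: x=1 → posterior Beta(29/5, 10/3)
obs 7: x=0 → posterior Beta(29/5, 13/3)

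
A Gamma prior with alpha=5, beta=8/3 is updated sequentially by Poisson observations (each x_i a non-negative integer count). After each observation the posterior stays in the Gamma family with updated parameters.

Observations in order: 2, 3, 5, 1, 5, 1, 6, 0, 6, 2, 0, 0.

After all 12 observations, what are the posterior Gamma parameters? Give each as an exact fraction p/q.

obs 1: x=2 → posterior Gamma(7, 11/3)
obs 2: x=3 → posterior Gamma(10, 14/3)
obs 3: x=5 → posterior Gamma(15, 17/3)
obs 4: x=1 → posterior Gamma(16, 20/3)
obs 5: x=5 → posterior Gamma(21, 23/3)
obs 6: x=1 → posterior Gamma(22, 26/3)
obs 7: x=6 → posterior Gamma(28, 29/3)
obs 8: x=0 → posterior Gamma(28, 32/3)
obs 9: x=6 → posterior Gamma(34, 35/3)
obs 10: x=2 → posterior Gamma(36, 38/3)
obs 11: x=0 → posterior Gamma(36, 41/3)
obs 12: x=0 → posterior Gamma(36, 44/3)

alpha=36, beta=44/3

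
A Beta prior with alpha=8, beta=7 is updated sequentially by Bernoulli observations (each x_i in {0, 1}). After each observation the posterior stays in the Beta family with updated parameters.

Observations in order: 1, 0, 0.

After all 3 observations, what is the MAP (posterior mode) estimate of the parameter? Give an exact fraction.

1/2

obs 1: x=1 → posterior Beta(9, 7)
obs 2: x=0 → posterior Beta(9, 8)
obs 3: x=0 → posterior Beta(9, 9)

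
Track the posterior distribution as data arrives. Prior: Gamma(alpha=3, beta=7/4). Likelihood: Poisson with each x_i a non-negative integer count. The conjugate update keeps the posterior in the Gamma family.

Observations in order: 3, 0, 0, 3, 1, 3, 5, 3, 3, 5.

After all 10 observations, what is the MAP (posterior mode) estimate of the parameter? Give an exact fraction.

112/47

obs 1: x=3 → posterior Gamma(6, 11/4)
obs 2: x=0 → posterior Gamma(6, 15/4)
obs 3: x=0 → posterior Gamma(6, 19/4)
obs 4: x=3 → posterior Gamma(9, 23/4)
obs 5: x=1 → posterior Gamma(10, 27/4)
obs 6: x=3 → posterior Gamma(13, 31/4)
obs 7: x=5 → posterior Gamma(18, 35/4)
obs 8: x=3 → posterior Gamma(21, 39/4)
obs 9: x=3 → posterior Gamma(24, 43/4)
obs 10: x=5 → posterior Gamma(29, 47/4)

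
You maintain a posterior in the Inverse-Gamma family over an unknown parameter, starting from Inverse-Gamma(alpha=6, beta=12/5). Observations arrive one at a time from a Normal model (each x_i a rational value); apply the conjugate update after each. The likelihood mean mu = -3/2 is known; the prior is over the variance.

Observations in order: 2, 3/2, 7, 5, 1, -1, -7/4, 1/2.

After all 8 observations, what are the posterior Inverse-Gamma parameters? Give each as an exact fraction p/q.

obs 1: x=2 → posterior Inverse-Gamma(13/2, 341/40)
obs 2: x=3/2 → posterior Inverse-Gamma(7, 521/40)
obs 3: x=7 → posterior Inverse-Gamma(15/2, 983/20)
obs 4: x=5 → posterior Inverse-Gamma(8, 2811/40)
obs 5: x=1 → posterior Inverse-Gamma(17/2, 367/5)
obs 6: x=-1 → posterior Inverse-Gamma(9, 2941/40)
obs 7: x=-7/4 → posterior Inverse-Gamma(19/2, 11769/160)
obs 8: x=1/2 → posterior Inverse-Gamma(10, 12089/160)

alpha=10, beta=12089/160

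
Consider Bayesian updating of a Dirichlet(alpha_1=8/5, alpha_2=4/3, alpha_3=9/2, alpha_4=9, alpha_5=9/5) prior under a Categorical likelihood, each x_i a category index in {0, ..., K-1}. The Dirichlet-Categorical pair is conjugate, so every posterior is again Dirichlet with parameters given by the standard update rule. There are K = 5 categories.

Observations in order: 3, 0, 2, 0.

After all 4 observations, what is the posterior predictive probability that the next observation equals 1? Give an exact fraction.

40/667

obs 1: x=3 → posterior Dirichlet(8/5, 4/3, 9/2, 10, 9/5)
obs 2: x=0 → posterior Dirichlet(13/5, 4/3, 9/2, 10, 9/5)
obs 3: x=2 → posterior Dirichlet(13/5, 4/3, 11/2, 10, 9/5)
obs 4: x=0 → posterior Dirichlet(18/5, 4/3, 11/2, 10, 9/5)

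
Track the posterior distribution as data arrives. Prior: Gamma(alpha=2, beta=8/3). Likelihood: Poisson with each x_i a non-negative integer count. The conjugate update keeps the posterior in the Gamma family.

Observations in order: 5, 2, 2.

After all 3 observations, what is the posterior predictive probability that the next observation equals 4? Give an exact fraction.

2778799624519191273/32768000000000000000

obs 1: x=5 → posterior Gamma(7, 11/3)
obs 2: x=2 → posterior Gamma(9, 14/3)
obs 3: x=2 → posterior Gamma(11, 17/3)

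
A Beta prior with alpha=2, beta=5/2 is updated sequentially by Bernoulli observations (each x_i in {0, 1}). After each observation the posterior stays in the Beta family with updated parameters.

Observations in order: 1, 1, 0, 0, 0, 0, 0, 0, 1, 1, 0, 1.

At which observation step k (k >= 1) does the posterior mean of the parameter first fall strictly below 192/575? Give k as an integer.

obs 1: x=1 → posterior Beta(3, 5/2)
obs 2: x=1 → posterior Beta(4, 5/2)
obs 3: x=0 → posterior Beta(4, 7/2)
obs 4: x=0 → posterior Beta(4, 9/2)
obs 5: x=0 → posterior Beta(4, 11/2)
obs 6: x=0 → posterior Beta(4, 13/2)
obs 7: x=0 → posterior Beta(4, 15/2)
obs 8: x=0 → posterior Beta(4, 17/2)
obs 9: x=1 → posterior Beta(5, 17/2)
obs 10: x=1 → posterior Beta(6, 17/2)
obs 11: x=0 → posterior Beta(6, 19/2)
obs 12: x=1 → posterior Beta(7, 19/2)

k = 8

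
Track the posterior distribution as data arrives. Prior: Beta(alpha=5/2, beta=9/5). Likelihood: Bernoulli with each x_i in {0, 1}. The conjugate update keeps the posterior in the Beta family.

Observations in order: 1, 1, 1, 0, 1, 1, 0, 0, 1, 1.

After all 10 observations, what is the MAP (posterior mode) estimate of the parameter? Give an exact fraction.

obs 1: x=1 → posterior Beta(7/2, 9/5)
obs 2: x=1 → posterior Beta(9/2, 9/5)
obs 3: x=1 → posterior Beta(11/2, 9/5)
obs 4: x=0 → posterior Beta(11/2, 14/5)
obs 5: x=1 → posterior Beta(13/2, 14/5)
obs 6: x=1 → posterior Beta(15/2, 14/5)
obs 7: x=0 → posterior Beta(15/2, 19/5)
obs 8: x=0 → posterior Beta(15/2, 24/5)
obs 9: x=1 → posterior Beta(17/2, 24/5)
obs 10: x=1 → posterior Beta(19/2, 24/5)

85/123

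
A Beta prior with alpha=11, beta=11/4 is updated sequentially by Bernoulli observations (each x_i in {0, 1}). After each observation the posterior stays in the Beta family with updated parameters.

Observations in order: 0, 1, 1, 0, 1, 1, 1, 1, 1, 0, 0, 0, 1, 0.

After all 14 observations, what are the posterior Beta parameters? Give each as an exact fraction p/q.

obs 1: x=0 → posterior Beta(11, 15/4)
obs 2: x=1 → posterior Beta(12, 15/4)
obs 3: x=1 → posterior Beta(13, 15/4)
obs 4: x=0 → posterior Beta(13, 19/4)
obs 5: x=1 → posterior Beta(14, 19/4)
obs 6: x=1 → posterior Beta(15, 19/4)
obs 7: x=1 → posterior Beta(16, 19/4)
obs 8: x=1 → posterior Beta(17, 19/4)
obs 9: x=1 → posterior Beta(18, 19/4)
obs 10: x=0 → posterior Beta(18, 23/4)
obs 11: x=0 → posterior Beta(18, 27/4)
obs 12: x=0 → posterior Beta(18, 31/4)
obs 13: x=1 → posterior Beta(19, 31/4)
obs 14: x=0 → posterior Beta(19, 35/4)

alpha=19, beta=35/4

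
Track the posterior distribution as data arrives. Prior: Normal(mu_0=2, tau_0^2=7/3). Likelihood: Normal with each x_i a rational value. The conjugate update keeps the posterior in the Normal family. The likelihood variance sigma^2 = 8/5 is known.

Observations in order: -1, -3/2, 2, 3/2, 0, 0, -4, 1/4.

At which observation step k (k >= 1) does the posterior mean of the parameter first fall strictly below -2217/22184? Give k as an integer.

k = 2

obs 1: x=-1 → posterior Normal(13/59, 56/59)
obs 2: x=-3/2 → posterior Normal(-79/188, 28/47)
obs 3: x=2 → posterior Normal(61/258, 56/129)
obs 4: x=3/2 → posterior Normal(83/164, 14/41)
obs 5: x=0 → posterior Normal(83/199, 56/199)
obs 6: x=0 → posterior Normal(83/234, 28/117)
obs 7: x=-4 → posterior Normal(-57/269, 56/269)
obs 8: x=1/4 → posterior Normal(-193/1216, 7/38)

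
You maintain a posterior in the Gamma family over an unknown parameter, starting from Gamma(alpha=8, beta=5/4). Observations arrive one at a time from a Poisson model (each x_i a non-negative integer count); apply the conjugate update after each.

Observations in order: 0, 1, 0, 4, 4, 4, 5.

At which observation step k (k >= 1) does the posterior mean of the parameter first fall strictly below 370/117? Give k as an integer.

obs 1: x=0 → posterior Gamma(8, 9/4)
obs 2: x=1 → posterior Gamma(9, 13/4)
obs 3: x=0 → posterior Gamma(9, 17/4)
obs 4: x=4 → posterior Gamma(13, 21/4)
obs 5: x=4 → posterior Gamma(17, 25/4)
obs 6: x=4 → posterior Gamma(21, 29/4)
obs 7: x=5 → posterior Gamma(26, 33/4)

k = 2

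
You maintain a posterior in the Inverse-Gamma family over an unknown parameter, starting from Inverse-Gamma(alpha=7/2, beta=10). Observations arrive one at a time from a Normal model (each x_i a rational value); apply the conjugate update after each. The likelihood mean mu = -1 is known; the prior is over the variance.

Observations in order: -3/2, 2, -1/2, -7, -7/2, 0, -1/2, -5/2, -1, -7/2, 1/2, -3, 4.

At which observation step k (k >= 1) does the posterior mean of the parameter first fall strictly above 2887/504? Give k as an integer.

obs 1: x=-3/2 → posterior Inverse-Gamma(4, 81/8)
obs 2: x=2 → posterior Inverse-Gamma(9/2, 117/8)
obs 3: x=-1/2 → posterior Inverse-Gamma(5, 59/4)
obs 4: x=-7 → posterior Inverse-Gamma(11/2, 131/4)
obs 5: x=-7/2 → posterior Inverse-Gamma(6, 287/8)
obs 6: x=0 → posterior Inverse-Gamma(13/2, 291/8)
obs 7: x=-1/2 → posterior Inverse-Gamma(7, 73/2)
obs 8: x=-5/2 → posterior Inverse-Gamma(15/2, 301/8)
obs 9: x=-1 → posterior Inverse-Gamma(8, 301/8)
obs 10: x=-7/2 → posterior Inverse-Gamma(17/2, 163/4)
obs 11: x=1/2 → posterior Inverse-Gamma(9, 335/8)
obs 12: x=-3 → posterior Inverse-Gamma(19/2, 351/8)
obs 13: x=4 → posterior Inverse-Gamma(10, 451/8)

k = 4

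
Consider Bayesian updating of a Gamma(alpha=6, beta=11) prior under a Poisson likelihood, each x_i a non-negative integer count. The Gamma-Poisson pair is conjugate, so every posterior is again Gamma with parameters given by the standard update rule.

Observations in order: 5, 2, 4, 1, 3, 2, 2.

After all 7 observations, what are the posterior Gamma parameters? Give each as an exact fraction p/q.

obs 1: x=5 → posterior Gamma(11, 12)
obs 2: x=2 → posterior Gamma(13, 13)
obs 3: x=4 → posterior Gamma(17, 14)
obs 4: x=1 → posterior Gamma(18, 15)
obs 5: x=3 → posterior Gamma(21, 16)
obs 6: x=2 → posterior Gamma(23, 17)
obs 7: x=2 → posterior Gamma(25, 18)

alpha=25, beta=18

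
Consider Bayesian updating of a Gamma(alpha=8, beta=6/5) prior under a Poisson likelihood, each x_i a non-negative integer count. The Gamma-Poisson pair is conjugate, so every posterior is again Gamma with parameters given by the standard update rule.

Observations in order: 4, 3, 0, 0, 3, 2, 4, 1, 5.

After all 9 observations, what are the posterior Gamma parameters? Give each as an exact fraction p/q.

obs 1: x=4 → posterior Gamma(12, 11/5)
obs 2: x=3 → posterior Gamma(15, 16/5)
obs 3: x=0 → posterior Gamma(15, 21/5)
obs 4: x=0 → posterior Gamma(15, 26/5)
obs 5: x=3 → posterior Gamma(18, 31/5)
obs 6: x=2 → posterior Gamma(20, 36/5)
obs 7: x=4 → posterior Gamma(24, 41/5)
obs 8: x=1 → posterior Gamma(25, 46/5)
obs 9: x=5 → posterior Gamma(30, 51/5)

alpha=30, beta=51/5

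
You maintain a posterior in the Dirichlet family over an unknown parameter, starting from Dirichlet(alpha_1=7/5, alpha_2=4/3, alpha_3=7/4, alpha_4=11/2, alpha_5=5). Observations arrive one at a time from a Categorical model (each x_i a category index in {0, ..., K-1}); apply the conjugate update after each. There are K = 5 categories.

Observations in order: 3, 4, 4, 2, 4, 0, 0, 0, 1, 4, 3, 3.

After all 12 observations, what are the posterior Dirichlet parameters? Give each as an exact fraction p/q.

obs 1: x=3 → posterior Dirichlet(7/5, 4/3, 7/4, 13/2, 5)
obs 2: x=4 → posterior Dirichlet(7/5, 4/3, 7/4, 13/2, 6)
obs 3: x=4 → posterior Dirichlet(7/5, 4/3, 7/4, 13/2, 7)
obs 4: x=2 → posterior Dirichlet(7/5, 4/3, 11/4, 13/2, 7)
obs 5: x=4 → posterior Dirichlet(7/5, 4/3, 11/4, 13/2, 8)
obs 6: x=0 → posterior Dirichlet(12/5, 4/3, 11/4, 13/2, 8)
obs 7: x=0 → posterior Dirichlet(17/5, 4/3, 11/4, 13/2, 8)
obs 8: x=0 → posterior Dirichlet(22/5, 4/3, 11/4, 13/2, 8)
obs 9: x=1 → posterior Dirichlet(22/5, 7/3, 11/4, 13/2, 8)
obs 10: x=4 → posterior Dirichlet(22/5, 7/3, 11/4, 13/2, 9)
obs 11: x=3 → posterior Dirichlet(22/5, 7/3, 11/4, 15/2, 9)
obs 12: x=3 → posterior Dirichlet(22/5, 7/3, 11/4, 17/2, 9)

alpha_1=22/5, alpha_2=7/3, alpha_3=11/4, alpha_4=17/2, alpha_5=9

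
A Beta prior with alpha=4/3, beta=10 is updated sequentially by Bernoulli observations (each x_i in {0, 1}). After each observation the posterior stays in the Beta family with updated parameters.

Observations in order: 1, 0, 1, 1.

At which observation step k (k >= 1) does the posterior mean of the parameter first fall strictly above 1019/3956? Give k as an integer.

k = 4

obs 1: x=1 → posterior Beta(7/3, 10)
obs 2: x=0 → posterior Beta(7/3, 11)
obs 3: x=1 → posterior Beta(10/3, 11)
obs 4: x=1 → posterior Beta(13/3, 11)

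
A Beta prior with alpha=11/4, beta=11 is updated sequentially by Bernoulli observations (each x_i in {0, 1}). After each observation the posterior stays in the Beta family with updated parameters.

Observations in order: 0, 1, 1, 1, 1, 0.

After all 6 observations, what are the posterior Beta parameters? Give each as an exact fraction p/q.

alpha=27/4, beta=13

obs 1: x=0 → posterior Beta(11/4, 12)
obs 2: x=1 → posterior Beta(15/4, 12)
obs 3: x=1 → posterior Beta(19/4, 12)
obs 4: x=1 → posterior Beta(23/4, 12)
obs 5: x=1 → posterior Beta(27/4, 12)
obs 6: x=0 → posterior Beta(27/4, 13)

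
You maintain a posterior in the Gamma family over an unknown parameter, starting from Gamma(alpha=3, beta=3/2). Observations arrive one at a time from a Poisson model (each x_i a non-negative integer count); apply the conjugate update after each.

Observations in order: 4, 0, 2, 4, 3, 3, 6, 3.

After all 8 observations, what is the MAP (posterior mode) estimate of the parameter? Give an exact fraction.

54/19

obs 1: x=4 → posterior Gamma(7, 5/2)
obs 2: x=0 → posterior Gamma(7, 7/2)
obs 3: x=2 → posterior Gamma(9, 9/2)
obs 4: x=4 → posterior Gamma(13, 11/2)
obs 5: x=3 → posterior Gamma(16, 13/2)
obs 6: x=3 → posterior Gamma(19, 15/2)
obs 7: x=6 → posterior Gamma(25, 17/2)
obs 8: x=3 → posterior Gamma(28, 19/2)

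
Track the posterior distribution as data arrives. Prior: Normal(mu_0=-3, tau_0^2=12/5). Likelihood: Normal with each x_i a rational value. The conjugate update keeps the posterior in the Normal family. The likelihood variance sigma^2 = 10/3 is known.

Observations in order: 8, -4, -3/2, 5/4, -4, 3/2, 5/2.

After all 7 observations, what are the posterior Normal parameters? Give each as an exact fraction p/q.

mu_0=-15/302, tau_0^2=60/151

obs 1: x=8 → posterior Normal(69/43, 60/43)
obs 2: x=-4 → posterior Normal(-3/61, 60/61)
obs 3: x=-3/2 → posterior Normal(-30/79, 60/79)
obs 4: x=5/4 → posterior Normal(-15/194, 60/97)
obs 5: x=-4 → posterior Normal(-159/230, 12/23)
obs 6: x=3/2 → posterior Normal(-15/38, 60/133)
obs 7: x=5/2 → posterior Normal(-15/302, 60/151)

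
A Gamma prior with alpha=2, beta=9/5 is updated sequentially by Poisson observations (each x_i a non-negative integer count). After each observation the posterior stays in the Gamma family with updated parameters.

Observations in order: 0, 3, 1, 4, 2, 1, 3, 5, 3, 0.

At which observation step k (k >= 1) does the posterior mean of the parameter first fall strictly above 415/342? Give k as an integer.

k = 2

obs 1: x=0 → posterior Gamma(2, 14/5)
obs 2: x=3 → posterior Gamma(5, 19/5)
obs 3: x=1 → posterior Gamma(6, 24/5)
obs 4: x=4 → posterior Gamma(10, 29/5)
obs 5: x=2 → posterior Gamma(12, 34/5)
obs 6: x=1 → posterior Gamma(13, 39/5)
obs 7: x=3 → posterior Gamma(16, 44/5)
obs 8: x=5 → posterior Gamma(21, 49/5)
obs 9: x=3 → posterior Gamma(24, 54/5)
obs 10: x=0 → posterior Gamma(24, 59/5)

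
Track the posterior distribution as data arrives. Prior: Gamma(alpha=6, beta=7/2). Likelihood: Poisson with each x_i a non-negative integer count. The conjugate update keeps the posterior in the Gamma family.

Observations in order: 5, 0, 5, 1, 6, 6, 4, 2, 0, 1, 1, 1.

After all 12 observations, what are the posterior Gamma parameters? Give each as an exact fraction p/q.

alpha=38, beta=31/2

obs 1: x=5 → posterior Gamma(11, 9/2)
obs 2: x=0 → posterior Gamma(11, 11/2)
obs 3: x=5 → posterior Gamma(16, 13/2)
obs 4: x=1 → posterior Gamma(17, 15/2)
obs 5: x=6 → posterior Gamma(23, 17/2)
obs 6: x=6 → posterior Gamma(29, 19/2)
obs 7: x=4 → posterior Gamma(33, 21/2)
obs 8: x=2 → posterior Gamma(35, 23/2)
obs 9: x=0 → posterior Gamma(35, 25/2)
obs 10: x=1 → posterior Gamma(36, 27/2)
obs 11: x=1 → posterior Gamma(37, 29/2)
obs 12: x=1 → posterior Gamma(38, 31/2)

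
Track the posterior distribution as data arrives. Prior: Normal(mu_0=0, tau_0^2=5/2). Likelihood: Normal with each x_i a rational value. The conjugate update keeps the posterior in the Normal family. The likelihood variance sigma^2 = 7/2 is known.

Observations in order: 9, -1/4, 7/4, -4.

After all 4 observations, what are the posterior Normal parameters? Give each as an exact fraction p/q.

obs 1: x=9 → posterior Normal(15/4, 35/24)
obs 2: x=-1/4 → posterior Normal(175/68, 35/34)
obs 3: x=7/4 → posterior Normal(105/44, 35/44)
obs 4: x=-4 → posterior Normal(65/54, 35/54)

mu_0=65/54, tau_0^2=35/54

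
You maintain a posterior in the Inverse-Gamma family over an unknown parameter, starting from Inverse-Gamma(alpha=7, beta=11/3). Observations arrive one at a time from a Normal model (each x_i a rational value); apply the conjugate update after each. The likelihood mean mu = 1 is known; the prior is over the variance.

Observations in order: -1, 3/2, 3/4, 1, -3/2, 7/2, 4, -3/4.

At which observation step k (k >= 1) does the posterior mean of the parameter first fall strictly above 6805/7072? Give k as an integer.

k = 5

obs 1: x=-1 → posterior Inverse-Gamma(15/2, 17/3)
obs 2: x=3/2 → posterior Inverse-Gamma(8, 139/24)
obs 3: x=3/4 → posterior Inverse-Gamma(17/2, 559/96)
obs 4: x=1 → posterior Inverse-Gamma(9, 559/96)
obs 5: x=-3/2 → posterior Inverse-Gamma(19/2, 859/96)
obs 6: x=7/2 → posterior Inverse-Gamma(10, 1159/96)
obs 7: x=4 → posterior Inverse-Gamma(21/2, 1591/96)
obs 8: x=-3/4 → posterior Inverse-Gamma(11, 869/48)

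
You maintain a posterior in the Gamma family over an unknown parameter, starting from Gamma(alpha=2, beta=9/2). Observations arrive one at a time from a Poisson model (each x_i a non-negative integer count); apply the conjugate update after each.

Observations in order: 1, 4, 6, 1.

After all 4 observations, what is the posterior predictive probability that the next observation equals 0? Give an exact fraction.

obs 1: x=1 → posterior Gamma(3, 11/2)
obs 2: x=4 → posterior Gamma(7, 13/2)
obs 3: x=6 → posterior Gamma(13, 15/2)
obs 4: x=1 → posterior Gamma(14, 17/2)

168377826559400929/799006685782884121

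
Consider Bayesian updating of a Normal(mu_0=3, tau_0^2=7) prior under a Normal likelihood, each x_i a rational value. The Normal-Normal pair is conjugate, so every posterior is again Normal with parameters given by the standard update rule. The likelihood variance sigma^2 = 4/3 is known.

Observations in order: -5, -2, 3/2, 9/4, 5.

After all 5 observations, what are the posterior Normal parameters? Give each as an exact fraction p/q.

obs 1: x=-5 → posterior Normal(-93/25, 28/25)
obs 2: x=-2 → posterior Normal(-135/46, 14/23)
obs 3: x=3/2 → posterior Normal(-207/134, 28/67)
obs 4: x=9/4 → posterior Normal(-225/352, 7/22)
obs 5: x=5 → posterior Normal(195/436, 28/109)

mu_0=195/436, tau_0^2=28/109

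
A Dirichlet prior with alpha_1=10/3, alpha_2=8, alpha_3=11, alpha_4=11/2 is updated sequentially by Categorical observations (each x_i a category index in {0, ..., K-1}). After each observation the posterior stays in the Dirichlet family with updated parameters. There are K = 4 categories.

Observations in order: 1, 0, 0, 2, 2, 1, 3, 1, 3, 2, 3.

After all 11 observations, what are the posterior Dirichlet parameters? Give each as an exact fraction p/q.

alpha_1=16/3, alpha_2=11, alpha_3=14, alpha_4=17/2

obs 1: x=1 → posterior Dirichlet(10/3, 9, 11, 11/2)
obs 2: x=0 → posterior Dirichlet(13/3, 9, 11, 11/2)
obs 3: x=0 → posterior Dirichlet(16/3, 9, 11, 11/2)
obs 4: x=2 → posterior Dirichlet(16/3, 9, 12, 11/2)
obs 5: x=2 → posterior Dirichlet(16/3, 9, 13, 11/2)
obs 6: x=1 → posterior Dirichlet(16/3, 10, 13, 11/2)
obs 7: x=3 → posterior Dirichlet(16/3, 10, 13, 13/2)
obs 8: x=1 → posterior Dirichlet(16/3, 11, 13, 13/2)
obs 9: x=3 → posterior Dirichlet(16/3, 11, 13, 15/2)
obs 10: x=2 → posterior Dirichlet(16/3, 11, 14, 15/2)
obs 11: x=3 → posterior Dirichlet(16/3, 11, 14, 17/2)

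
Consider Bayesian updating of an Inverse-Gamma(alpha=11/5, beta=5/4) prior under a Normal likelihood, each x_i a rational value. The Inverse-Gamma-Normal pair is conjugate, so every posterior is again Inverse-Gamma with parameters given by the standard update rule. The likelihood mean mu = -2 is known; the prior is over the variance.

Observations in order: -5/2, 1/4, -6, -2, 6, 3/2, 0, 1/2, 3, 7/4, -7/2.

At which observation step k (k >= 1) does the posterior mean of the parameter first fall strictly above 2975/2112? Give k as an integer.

obs 1: x=-5/2 → posterior Inverse-Gamma(27/10, 11/8)
obs 2: x=1/4 → posterior Inverse-Gamma(16/5, 125/32)
obs 3: x=-6 → posterior Inverse-Gamma(37/10, 381/32)
obs 4: x=-2 → posterior Inverse-Gamma(21/5, 381/32)
obs 5: x=6 → posterior Inverse-Gamma(47/10, 1405/32)
obs 6: x=3/2 → posterior Inverse-Gamma(26/5, 1601/32)
obs 7: x=0 → posterior Inverse-Gamma(57/10, 1665/32)
obs 8: x=1/2 → posterior Inverse-Gamma(31/5, 1765/32)
obs 9: x=3 → posterior Inverse-Gamma(67/10, 2165/32)
obs 10: x=7/4 → posterior Inverse-Gamma(36/5, 1195/16)
obs 11: x=-7/2 → posterior Inverse-Gamma(77/10, 1213/16)

k = 2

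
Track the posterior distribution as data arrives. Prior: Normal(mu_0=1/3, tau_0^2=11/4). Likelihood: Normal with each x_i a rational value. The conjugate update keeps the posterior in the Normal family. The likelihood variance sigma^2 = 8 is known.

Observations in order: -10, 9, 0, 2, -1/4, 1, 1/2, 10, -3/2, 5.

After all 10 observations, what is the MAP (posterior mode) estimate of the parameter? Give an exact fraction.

obs 1: x=-10 → posterior Normal(-298/129, 88/43)
obs 2: x=9 → posterior Normal(-1/162, 44/27)
obs 3: x=0 → posterior Normal(-1/195, 88/65)
obs 4: x=2 → posterior Normal(65/228, 22/19)
obs 5: x=-1/4 → posterior Normal(227/1044, 88/87)
obs 6: x=1 → posterior Normal(359/1176, 44/49)
obs 7: x=1/2 → posterior Normal(425/1308, 88/109)
obs 8: x=10 → posterior Normal(349/288, 11/15)
obs 9: x=-3/2 → posterior Normal(1547/1572, 88/131)
obs 10: x=5 → posterior Normal(2207/1704, 44/71)

2207/1704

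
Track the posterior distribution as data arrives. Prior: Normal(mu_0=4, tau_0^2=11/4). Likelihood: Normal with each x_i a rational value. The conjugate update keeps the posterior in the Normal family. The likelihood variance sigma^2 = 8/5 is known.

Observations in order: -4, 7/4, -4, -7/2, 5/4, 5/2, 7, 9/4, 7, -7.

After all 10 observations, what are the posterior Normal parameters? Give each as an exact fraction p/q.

mu_0=409/776, tau_0^2=44/291

obs 1: x=-4 → posterior Normal(-92/87, 88/87)
obs 2: x=7/4 → posterior Normal(17/568, 44/71)
obs 3: x=-4 → posterior Normal(-863/788, 88/197)
obs 4: x=-7/2 → posterior Normal(-1633/1008, 22/63)
obs 5: x=5/4 → posterior Normal(-679/614, 88/307)
obs 6: x=5/2 → posterior Normal(-101/181, 44/181)
obs 7: x=7 → posterior Normal(61/139, 88/417)
obs 8: x=9/4 → posterior Normal(1227/1888, 11/59)
obs 9: x=7 → posterior Normal(2767/2108, 88/527)
obs 10: x=-7 → posterior Normal(409/776, 44/291)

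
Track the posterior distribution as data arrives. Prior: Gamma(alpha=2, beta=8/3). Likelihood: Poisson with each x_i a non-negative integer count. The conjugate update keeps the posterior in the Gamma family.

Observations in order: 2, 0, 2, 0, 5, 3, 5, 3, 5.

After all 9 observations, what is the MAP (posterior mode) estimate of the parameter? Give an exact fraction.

78/35

obs 1: x=2 → posterior Gamma(4, 11/3)
obs 2: x=0 → posterior Gamma(4, 14/3)
obs 3: x=2 → posterior Gamma(6, 17/3)
obs 4: x=0 → posterior Gamma(6, 20/3)
obs 5: x=5 → posterior Gamma(11, 23/3)
obs 6: x=3 → posterior Gamma(14, 26/3)
obs 7: x=5 → posterior Gamma(19, 29/3)
obs 8: x=3 → posterior Gamma(22, 32/3)
obs 9: x=5 → posterior Gamma(27, 35/3)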